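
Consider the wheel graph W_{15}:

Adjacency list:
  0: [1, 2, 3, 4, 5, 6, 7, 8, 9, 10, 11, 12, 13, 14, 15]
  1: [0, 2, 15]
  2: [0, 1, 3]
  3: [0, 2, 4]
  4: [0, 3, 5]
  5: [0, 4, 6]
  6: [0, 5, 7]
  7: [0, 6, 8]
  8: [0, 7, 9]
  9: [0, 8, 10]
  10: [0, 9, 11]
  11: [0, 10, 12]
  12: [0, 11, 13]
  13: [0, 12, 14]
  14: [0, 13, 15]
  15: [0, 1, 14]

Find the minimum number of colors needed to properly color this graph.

W_{15} = C_{15} plus a hub adjacent to every cycle vertex.
The outer cycle needs 3 colors (odd cycle); the hub is adjacent to all of them so needs a fresh color.
Chromatic number = 3 + 1 = 4.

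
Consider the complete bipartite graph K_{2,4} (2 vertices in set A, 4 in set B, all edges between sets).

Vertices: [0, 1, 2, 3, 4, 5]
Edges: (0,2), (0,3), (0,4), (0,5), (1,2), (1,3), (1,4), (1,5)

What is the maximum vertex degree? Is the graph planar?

Set-A vertices have degree 4; set-B vertices have degree 2. Maximum degree = max(2,4) = 4.
min(2,4) <= 2, so K_{2,4} avoids a K_{3,3} subdivision and is planar.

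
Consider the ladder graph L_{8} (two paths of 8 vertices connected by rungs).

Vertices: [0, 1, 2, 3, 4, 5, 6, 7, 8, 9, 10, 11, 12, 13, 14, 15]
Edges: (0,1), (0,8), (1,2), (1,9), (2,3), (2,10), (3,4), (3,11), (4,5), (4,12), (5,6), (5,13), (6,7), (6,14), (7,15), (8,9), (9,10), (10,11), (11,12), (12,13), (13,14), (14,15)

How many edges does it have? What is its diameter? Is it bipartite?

Ladder graph L_{8}: 8 rungs + 2 * (8-1) path edges = 8 + 14 = 22 edges.
Diameter = 8.
Ladder graphs are bipartite (alternating coloring along each path).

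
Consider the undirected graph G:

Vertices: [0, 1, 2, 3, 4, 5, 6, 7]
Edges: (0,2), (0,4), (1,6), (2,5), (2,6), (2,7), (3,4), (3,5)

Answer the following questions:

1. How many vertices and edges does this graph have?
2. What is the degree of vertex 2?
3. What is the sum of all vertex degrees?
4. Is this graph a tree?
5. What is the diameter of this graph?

Count: 8 vertices, 8 edges.
Vertex 2 has neighbors [0, 5, 6, 7], degree = 4.
Handshaking lemma: 2 * 8 = 16.
A tree on 8 vertices has 7 edges. This graph has 8 edges (1 extra). Not a tree.
Diameter (longest shortest path) = 4.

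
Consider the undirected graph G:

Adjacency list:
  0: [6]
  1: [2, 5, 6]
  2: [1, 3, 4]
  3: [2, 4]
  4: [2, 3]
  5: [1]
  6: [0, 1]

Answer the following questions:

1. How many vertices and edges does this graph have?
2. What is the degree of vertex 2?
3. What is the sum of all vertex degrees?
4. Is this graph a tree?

Count: 7 vertices, 7 edges.
Vertex 2 has neighbors [1, 3, 4], degree = 3.
Handshaking lemma: 2 * 7 = 14.
A tree on 7 vertices has 6 edges. This graph has 7 edges (1 extra). Not a tree.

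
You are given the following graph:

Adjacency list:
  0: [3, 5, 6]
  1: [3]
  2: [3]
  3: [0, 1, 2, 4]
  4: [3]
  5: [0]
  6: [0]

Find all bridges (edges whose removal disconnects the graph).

A bridge is an edge whose removal increases the number of connected components.
Bridges found: (0,3), (0,5), (0,6), (1,3), (2,3), (3,4)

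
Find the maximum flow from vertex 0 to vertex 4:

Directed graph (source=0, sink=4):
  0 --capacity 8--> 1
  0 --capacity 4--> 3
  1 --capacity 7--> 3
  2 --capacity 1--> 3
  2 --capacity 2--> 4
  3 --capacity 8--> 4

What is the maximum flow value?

Computing max flow:
  Flow on (0->1): 7/8
  Flow on (0->3): 1/4
  Flow on (1->3): 7/7
  Flow on (3->4): 8/8
Maximum flow = 8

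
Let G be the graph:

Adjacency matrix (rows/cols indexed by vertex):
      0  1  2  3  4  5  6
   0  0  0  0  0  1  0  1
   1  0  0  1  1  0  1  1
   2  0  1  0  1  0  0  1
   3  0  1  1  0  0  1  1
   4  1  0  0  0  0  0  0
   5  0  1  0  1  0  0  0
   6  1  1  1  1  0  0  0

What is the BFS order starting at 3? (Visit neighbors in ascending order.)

BFS from vertex 3 (neighbors processed in ascending order):
Visit order: 3, 1, 2, 5, 6, 0, 4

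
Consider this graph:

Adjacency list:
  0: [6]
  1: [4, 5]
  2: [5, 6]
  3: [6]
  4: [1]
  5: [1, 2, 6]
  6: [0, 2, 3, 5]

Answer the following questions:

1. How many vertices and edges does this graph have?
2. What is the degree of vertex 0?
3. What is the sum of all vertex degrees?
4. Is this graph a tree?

Count: 7 vertices, 7 edges.
Vertex 0 has neighbors [6], degree = 1.
Handshaking lemma: 2 * 7 = 14.
A tree on 7 vertices has 6 edges. This graph has 7 edges (1 extra). Not a tree.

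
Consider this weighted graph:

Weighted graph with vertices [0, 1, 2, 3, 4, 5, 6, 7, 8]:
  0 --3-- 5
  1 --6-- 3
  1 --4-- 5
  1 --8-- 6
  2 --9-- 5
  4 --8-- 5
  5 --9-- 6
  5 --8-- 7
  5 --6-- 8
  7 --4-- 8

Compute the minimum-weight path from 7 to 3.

Using Dijkstra's algorithm from vertex 7:
Shortest path: 7 -> 5 -> 1 -> 3
Total weight: 8 + 4 + 6 = 18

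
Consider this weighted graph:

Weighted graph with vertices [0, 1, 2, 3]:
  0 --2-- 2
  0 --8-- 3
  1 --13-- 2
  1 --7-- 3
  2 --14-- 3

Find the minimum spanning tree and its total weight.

Applying Kruskal's algorithm (sort edges by weight, add if no cycle):
  Add (0,2) w=2
  Add (1,3) w=7
  Add (0,3) w=8
  Skip (1,2) w=13 (creates cycle)
  Skip (2,3) w=14 (creates cycle)
MST weight = 17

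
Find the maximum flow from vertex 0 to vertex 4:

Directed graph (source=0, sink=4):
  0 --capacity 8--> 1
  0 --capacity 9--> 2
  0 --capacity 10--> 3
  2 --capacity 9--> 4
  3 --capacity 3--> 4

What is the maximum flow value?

Computing max flow:
  Flow on (0->2): 9/9
  Flow on (0->3): 3/10
  Flow on (2->4): 9/9
  Flow on (3->4): 3/3
Maximum flow = 12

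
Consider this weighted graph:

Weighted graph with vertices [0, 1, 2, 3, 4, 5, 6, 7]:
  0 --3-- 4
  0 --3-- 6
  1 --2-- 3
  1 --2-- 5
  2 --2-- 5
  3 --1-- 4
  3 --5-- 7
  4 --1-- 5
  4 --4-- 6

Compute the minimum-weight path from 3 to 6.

Using Dijkstra's algorithm from vertex 3:
Shortest path: 3 -> 4 -> 6
Total weight: 1 + 4 = 5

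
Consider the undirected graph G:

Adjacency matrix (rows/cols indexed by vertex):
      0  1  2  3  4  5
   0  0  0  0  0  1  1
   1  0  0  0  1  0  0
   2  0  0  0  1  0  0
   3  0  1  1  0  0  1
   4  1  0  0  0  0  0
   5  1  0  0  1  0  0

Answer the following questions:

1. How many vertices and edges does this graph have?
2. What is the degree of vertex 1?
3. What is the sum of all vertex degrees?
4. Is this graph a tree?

Count: 6 vertices, 5 edges.
Vertex 1 has neighbors [3], degree = 1.
Handshaking lemma: 2 * 5 = 10.
A graph is a tree iff it is connected and has exactly n-1 edges. This graph is connected (all 6 vertices in one component) and has 6-1 = 5 edges. It is a tree.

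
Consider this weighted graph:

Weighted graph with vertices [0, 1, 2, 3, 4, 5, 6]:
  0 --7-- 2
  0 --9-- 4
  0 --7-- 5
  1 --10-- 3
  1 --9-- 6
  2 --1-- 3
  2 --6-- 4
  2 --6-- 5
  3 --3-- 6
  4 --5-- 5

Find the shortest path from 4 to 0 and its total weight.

Using Dijkstra's algorithm from vertex 4:
Shortest path: 4 -> 0
Total weight: 9 = 9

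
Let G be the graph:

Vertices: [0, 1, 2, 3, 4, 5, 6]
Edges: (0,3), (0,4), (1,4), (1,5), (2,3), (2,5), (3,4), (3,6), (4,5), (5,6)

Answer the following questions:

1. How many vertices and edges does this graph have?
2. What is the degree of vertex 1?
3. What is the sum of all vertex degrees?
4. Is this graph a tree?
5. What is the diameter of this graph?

Count: 7 vertices, 10 edges.
Vertex 1 has neighbors [4, 5], degree = 2.
Handshaking lemma: 2 * 10 = 20.
A tree on 7 vertices has 6 edges. This graph has 10 edges (4 extra). Not a tree.
Diameter (longest shortest path) = 2.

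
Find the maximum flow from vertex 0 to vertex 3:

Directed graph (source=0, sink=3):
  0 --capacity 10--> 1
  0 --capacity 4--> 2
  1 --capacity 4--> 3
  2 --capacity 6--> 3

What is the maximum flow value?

Computing max flow:
  Flow on (0->1): 4/10
  Flow on (0->2): 4/4
  Flow on (1->3): 4/4
  Flow on (2->3): 4/6
Maximum flow = 8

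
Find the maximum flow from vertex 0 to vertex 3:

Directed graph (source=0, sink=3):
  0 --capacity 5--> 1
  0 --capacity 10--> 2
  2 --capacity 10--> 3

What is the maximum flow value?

Computing max flow:
  Flow on (0->2): 10/10
  Flow on (2->3): 10/10
Maximum flow = 10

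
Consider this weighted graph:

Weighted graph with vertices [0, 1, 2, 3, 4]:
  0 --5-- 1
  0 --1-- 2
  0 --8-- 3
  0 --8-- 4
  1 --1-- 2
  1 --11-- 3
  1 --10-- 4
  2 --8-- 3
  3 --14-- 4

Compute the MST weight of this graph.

Applying Kruskal's algorithm (sort edges by weight, add if no cycle):
  Add (0,2) w=1
  Add (1,2) w=1
  Skip (0,1) w=5 (creates cycle)
  Add (0,4) w=8
  Add (0,3) w=8
  Skip (2,3) w=8 (creates cycle)
  Skip (1,4) w=10 (creates cycle)
  Skip (1,3) w=11 (creates cycle)
  Skip (3,4) w=14 (creates cycle)
MST weight = 18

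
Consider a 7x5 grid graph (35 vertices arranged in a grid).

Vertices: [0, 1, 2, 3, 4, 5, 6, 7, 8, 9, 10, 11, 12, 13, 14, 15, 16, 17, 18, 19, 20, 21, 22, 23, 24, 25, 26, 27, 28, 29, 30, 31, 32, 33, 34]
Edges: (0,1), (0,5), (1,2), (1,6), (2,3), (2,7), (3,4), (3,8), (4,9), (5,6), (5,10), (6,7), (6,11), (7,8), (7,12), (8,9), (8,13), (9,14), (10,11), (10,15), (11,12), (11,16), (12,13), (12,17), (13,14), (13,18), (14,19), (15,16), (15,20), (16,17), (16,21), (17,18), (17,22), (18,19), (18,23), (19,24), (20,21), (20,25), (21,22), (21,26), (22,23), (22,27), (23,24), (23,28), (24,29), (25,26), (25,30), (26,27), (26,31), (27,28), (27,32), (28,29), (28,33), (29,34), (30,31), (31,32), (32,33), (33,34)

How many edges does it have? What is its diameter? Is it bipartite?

A 7x5 grid has 30 vertical edges and 28 horizontal edges.
Total edges = 30 + 28 = 58.
Diameter = (7-1) + (5-1) = 10 (corner to opposite corner).
Grid graphs are bipartite (checkerboard coloring).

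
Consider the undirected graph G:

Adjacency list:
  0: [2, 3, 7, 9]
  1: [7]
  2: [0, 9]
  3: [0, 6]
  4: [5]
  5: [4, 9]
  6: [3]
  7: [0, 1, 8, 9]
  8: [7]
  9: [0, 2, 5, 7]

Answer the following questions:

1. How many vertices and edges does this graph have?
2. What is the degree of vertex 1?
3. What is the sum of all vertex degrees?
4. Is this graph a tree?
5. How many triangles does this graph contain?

Count: 10 vertices, 11 edges.
Vertex 1 has neighbors [7], degree = 1.
Handshaking lemma: 2 * 11 = 22.
A tree on 10 vertices has 9 edges. This graph has 11 edges (2 extra). Not a tree.
Number of triangles = 2.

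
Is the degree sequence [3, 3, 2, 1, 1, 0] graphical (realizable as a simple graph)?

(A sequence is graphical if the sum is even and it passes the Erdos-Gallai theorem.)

Sum of degrees = 10. Sum is even and passes Erdos-Gallai. The sequence IS graphical.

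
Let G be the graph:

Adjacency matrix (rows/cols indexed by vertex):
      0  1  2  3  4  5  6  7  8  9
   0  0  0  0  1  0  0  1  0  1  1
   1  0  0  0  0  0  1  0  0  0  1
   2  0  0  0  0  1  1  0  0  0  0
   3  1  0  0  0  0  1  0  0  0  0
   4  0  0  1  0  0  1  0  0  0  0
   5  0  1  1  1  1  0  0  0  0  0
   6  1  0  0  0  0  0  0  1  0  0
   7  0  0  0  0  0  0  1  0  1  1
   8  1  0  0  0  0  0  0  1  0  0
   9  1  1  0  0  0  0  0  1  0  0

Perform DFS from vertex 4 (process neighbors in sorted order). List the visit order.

DFS from vertex 4 (neighbors processed in ascending order):
Visit order: 4, 2, 5, 1, 9, 0, 3, 6, 7, 8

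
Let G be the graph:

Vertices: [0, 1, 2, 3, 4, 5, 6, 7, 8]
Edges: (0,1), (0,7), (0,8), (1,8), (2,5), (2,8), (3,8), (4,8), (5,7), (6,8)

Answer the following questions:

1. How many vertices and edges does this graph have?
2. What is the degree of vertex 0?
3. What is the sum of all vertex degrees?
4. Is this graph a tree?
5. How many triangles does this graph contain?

Count: 9 vertices, 10 edges.
Vertex 0 has neighbors [1, 7, 8], degree = 3.
Handshaking lemma: 2 * 10 = 20.
A tree on 9 vertices has 8 edges. This graph has 10 edges (2 extra). Not a tree.
Number of triangles = 1.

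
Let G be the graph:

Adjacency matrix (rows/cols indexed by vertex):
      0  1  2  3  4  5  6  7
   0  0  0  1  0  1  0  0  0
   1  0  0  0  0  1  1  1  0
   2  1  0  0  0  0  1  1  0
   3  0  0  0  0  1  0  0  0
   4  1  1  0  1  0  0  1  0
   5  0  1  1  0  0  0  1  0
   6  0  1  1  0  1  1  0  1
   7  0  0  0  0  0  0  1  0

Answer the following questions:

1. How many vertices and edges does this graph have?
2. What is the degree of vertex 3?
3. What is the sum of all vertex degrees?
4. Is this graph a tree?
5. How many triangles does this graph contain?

Count: 8 vertices, 11 edges.
Vertex 3 has neighbors [4], degree = 1.
Handshaking lemma: 2 * 11 = 22.
A tree on 8 vertices has 7 edges. This graph has 11 edges (4 extra). Not a tree.
Number of triangles = 3.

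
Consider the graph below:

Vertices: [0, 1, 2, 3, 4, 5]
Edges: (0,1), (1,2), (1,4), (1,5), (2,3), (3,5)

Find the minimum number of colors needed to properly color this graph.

The graph has a maximum clique of size 2 (lower bound on chromatic number).
A valid 2-coloring: {0: 1, 1: 0, 2: 1, 3: 0, 4: 1, 5: 1}.
Chromatic number = 2.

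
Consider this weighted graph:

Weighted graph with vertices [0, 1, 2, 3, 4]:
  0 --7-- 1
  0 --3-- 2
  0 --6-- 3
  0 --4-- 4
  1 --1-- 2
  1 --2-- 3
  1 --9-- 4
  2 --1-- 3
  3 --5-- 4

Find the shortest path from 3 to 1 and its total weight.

Using Dijkstra's algorithm from vertex 3:
Shortest path: 3 -> 1
Total weight: 2 = 2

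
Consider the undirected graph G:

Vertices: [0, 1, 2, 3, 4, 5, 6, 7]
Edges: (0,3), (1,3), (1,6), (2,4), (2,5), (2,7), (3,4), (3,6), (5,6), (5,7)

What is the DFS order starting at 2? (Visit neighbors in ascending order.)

DFS from vertex 2 (neighbors processed in ascending order):
Visit order: 2, 4, 3, 0, 1, 6, 5, 7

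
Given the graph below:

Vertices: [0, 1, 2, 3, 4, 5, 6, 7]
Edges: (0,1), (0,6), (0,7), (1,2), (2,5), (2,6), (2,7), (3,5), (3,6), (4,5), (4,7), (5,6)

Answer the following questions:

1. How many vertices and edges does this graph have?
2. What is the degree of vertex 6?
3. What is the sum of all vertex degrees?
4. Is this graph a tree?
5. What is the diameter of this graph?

Count: 8 vertices, 12 edges.
Vertex 6 has neighbors [0, 2, 3, 5], degree = 4.
Handshaking lemma: 2 * 12 = 24.
A tree on 8 vertices has 7 edges. This graph has 12 edges (5 extra). Not a tree.
Diameter (longest shortest path) = 3.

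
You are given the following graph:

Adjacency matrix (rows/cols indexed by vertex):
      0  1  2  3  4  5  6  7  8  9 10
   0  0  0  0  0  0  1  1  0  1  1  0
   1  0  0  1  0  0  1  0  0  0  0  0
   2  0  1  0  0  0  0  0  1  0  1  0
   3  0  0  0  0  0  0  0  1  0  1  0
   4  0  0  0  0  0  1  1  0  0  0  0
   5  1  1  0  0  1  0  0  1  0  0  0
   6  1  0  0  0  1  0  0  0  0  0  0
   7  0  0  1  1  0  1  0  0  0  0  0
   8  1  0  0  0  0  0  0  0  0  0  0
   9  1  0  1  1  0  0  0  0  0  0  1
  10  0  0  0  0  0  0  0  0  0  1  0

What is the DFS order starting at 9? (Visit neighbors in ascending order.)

DFS from vertex 9 (neighbors processed in ascending order):
Visit order: 9, 0, 5, 1, 2, 7, 3, 4, 6, 8, 10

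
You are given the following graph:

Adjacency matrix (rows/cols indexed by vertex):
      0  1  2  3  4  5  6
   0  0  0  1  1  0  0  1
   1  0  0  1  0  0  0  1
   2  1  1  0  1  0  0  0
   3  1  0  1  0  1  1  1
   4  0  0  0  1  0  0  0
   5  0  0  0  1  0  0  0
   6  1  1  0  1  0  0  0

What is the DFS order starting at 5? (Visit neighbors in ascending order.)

DFS from vertex 5 (neighbors processed in ascending order):
Visit order: 5, 3, 0, 2, 1, 6, 4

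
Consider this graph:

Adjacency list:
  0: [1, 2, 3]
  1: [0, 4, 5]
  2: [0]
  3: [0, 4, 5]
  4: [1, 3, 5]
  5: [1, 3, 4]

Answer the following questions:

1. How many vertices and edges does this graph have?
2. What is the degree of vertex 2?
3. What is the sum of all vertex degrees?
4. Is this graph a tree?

Count: 6 vertices, 8 edges.
Vertex 2 has neighbors [0], degree = 1.
Handshaking lemma: 2 * 8 = 16.
A tree on 6 vertices has 5 edges. This graph has 8 edges (3 extra). Not a tree.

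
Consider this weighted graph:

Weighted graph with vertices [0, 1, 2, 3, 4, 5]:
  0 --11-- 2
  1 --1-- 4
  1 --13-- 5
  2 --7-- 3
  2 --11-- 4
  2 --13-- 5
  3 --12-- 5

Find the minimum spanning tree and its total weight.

Applying Kruskal's algorithm (sort edges by weight, add if no cycle):
  Add (1,4) w=1
  Add (2,3) w=7
  Add (0,2) w=11
  Add (2,4) w=11
  Add (3,5) w=12
  Skip (1,5) w=13 (creates cycle)
  Skip (2,5) w=13 (creates cycle)
MST weight = 42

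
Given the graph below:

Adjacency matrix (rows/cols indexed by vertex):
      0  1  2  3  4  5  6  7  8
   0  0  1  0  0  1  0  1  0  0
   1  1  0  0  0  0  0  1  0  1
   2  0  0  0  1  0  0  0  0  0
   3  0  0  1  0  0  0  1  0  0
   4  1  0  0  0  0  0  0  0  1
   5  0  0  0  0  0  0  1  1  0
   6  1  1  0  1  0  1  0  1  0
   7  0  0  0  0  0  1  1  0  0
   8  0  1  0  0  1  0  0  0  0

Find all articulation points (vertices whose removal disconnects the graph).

An articulation point is a vertex whose removal disconnects the graph.
Articulation points: [3, 6]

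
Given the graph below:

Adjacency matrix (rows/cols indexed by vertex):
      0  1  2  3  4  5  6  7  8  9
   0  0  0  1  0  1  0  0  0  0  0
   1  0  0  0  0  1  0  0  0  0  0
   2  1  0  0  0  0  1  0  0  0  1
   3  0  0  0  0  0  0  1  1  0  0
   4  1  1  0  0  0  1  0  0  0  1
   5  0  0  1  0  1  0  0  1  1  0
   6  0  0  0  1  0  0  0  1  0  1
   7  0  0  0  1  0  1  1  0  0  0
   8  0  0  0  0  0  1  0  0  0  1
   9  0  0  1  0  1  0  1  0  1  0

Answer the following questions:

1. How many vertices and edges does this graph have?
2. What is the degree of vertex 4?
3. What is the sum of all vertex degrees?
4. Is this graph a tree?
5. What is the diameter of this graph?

Count: 10 vertices, 14 edges.
Vertex 4 has neighbors [0, 1, 5, 9], degree = 4.
Handshaking lemma: 2 * 14 = 28.
A tree on 10 vertices has 9 edges. This graph has 14 edges (5 extra). Not a tree.
Diameter (longest shortest path) = 4.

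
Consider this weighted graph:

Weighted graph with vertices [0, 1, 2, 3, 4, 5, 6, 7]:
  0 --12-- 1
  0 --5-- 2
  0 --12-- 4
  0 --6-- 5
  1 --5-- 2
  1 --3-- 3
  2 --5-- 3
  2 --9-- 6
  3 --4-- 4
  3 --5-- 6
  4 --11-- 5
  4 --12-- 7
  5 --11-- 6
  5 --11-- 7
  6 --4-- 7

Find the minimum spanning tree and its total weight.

Applying Kruskal's algorithm (sort edges by weight, add if no cycle):
  Add (1,3) w=3
  Add (3,4) w=4
  Add (6,7) w=4
  Add (0,2) w=5
  Add (1,2) w=5
  Skip (2,3) w=5 (creates cycle)
  Add (3,6) w=5
  Add (0,5) w=6
  Skip (2,6) w=9 (creates cycle)
  Skip (4,5) w=11 (creates cycle)
  Skip (5,6) w=11 (creates cycle)
  Skip (5,7) w=11 (creates cycle)
  Skip (0,4) w=12 (creates cycle)
  Skip (0,1) w=12 (creates cycle)
  Skip (4,7) w=12 (creates cycle)
MST weight = 32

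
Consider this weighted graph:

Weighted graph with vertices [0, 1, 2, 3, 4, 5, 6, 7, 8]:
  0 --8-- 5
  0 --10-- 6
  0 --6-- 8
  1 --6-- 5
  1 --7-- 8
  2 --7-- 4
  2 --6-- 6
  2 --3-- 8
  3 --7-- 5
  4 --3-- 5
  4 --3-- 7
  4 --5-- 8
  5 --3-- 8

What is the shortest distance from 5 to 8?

Using Dijkstra's algorithm from vertex 5:
Shortest path: 5 -> 8
Total weight: 3 = 3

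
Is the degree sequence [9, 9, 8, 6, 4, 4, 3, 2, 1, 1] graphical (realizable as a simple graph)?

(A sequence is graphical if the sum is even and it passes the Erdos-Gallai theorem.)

Sum of degrees = 47. Sum is odd, so the sequence is NOT graphical.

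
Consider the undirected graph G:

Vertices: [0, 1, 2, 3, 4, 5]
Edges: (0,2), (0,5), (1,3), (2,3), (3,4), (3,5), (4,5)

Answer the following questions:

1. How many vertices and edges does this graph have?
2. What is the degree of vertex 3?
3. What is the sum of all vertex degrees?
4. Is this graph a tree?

Count: 6 vertices, 7 edges.
Vertex 3 has neighbors [1, 2, 4, 5], degree = 4.
Handshaking lemma: 2 * 7 = 14.
A tree on 6 vertices has 5 edges. This graph has 7 edges (2 extra). Not a tree.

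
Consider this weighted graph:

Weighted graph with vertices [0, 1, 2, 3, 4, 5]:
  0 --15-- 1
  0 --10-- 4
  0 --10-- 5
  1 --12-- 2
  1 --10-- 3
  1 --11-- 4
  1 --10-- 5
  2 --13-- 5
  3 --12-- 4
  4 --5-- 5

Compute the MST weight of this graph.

Applying Kruskal's algorithm (sort edges by weight, add if no cycle):
  Add (4,5) w=5
  Add (0,4) w=10
  Skip (0,5) w=10 (creates cycle)
  Add (1,3) w=10
  Add (1,5) w=10
  Skip (1,4) w=11 (creates cycle)
  Add (1,2) w=12
  Skip (3,4) w=12 (creates cycle)
  Skip (2,5) w=13 (creates cycle)
  Skip (0,1) w=15 (creates cycle)
MST weight = 47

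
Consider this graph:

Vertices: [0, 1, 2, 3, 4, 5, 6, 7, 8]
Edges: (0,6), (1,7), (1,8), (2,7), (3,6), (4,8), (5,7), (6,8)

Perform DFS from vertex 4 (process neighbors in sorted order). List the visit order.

DFS from vertex 4 (neighbors processed in ascending order):
Visit order: 4, 8, 1, 7, 2, 5, 6, 0, 3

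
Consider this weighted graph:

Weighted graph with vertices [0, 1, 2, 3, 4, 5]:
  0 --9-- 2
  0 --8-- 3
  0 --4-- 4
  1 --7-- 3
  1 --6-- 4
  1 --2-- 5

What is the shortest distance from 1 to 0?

Using Dijkstra's algorithm from vertex 1:
Shortest path: 1 -> 4 -> 0
Total weight: 6 + 4 = 10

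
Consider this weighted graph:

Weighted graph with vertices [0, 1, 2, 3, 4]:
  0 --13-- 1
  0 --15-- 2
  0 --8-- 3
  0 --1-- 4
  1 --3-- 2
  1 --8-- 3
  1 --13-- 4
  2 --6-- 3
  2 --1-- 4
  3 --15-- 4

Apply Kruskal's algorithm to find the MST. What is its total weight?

Applying Kruskal's algorithm (sort edges by weight, add if no cycle):
  Add (0,4) w=1
  Add (2,4) w=1
  Add (1,2) w=3
  Add (2,3) w=6
  Skip (0,3) w=8 (creates cycle)
  Skip (1,3) w=8 (creates cycle)
  Skip (0,1) w=13 (creates cycle)
  Skip (1,4) w=13 (creates cycle)
  Skip (0,2) w=15 (creates cycle)
  Skip (3,4) w=15 (creates cycle)
MST weight = 11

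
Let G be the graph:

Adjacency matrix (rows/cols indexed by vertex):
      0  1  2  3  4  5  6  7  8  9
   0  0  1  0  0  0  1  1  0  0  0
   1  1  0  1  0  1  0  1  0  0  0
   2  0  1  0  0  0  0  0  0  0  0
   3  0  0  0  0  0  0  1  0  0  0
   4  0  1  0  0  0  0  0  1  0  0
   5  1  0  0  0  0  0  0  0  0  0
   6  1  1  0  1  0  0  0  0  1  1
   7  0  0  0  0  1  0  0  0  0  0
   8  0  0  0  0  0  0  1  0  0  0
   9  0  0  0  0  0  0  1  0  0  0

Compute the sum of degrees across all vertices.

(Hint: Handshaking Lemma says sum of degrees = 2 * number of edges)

Count edges: 10 edges.
By Handshaking Lemma: sum of degrees = 2 * 10 = 20.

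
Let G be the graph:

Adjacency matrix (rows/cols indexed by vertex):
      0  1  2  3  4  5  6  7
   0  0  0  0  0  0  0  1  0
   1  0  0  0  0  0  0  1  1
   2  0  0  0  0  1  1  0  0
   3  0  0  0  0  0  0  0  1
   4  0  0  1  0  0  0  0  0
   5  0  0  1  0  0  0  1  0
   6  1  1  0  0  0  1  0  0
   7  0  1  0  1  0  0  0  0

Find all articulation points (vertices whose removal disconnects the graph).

An articulation point is a vertex whose removal disconnects the graph.
Articulation points: [1, 2, 5, 6, 7]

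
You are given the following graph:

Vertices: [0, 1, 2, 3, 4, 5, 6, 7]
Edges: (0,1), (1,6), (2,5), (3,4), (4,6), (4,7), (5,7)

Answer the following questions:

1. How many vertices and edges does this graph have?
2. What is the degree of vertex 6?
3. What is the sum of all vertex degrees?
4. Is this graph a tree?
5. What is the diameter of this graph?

Count: 8 vertices, 7 edges.
Vertex 6 has neighbors [1, 4], degree = 2.
Handshaking lemma: 2 * 7 = 14.
A graph is a tree iff it is connected and has exactly n-1 edges. This graph is connected (all 8 vertices in one component) and has 8-1 = 7 edges. It is a tree.
Diameter (longest shortest path) = 6.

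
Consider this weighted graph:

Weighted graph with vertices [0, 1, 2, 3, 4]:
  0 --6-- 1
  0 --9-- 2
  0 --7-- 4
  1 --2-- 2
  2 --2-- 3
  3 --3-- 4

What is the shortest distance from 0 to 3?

Using Dijkstra's algorithm from vertex 0:
Shortest path: 0 -> 4 -> 3
Total weight: 7 + 3 = 10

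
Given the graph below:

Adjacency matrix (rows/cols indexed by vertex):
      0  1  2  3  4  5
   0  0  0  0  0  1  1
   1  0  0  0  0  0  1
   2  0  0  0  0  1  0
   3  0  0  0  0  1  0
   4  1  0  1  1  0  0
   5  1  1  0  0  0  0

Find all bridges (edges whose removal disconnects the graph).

A bridge is an edge whose removal increases the number of connected components.
Bridges found: (0,4), (0,5), (1,5), (2,4), (3,4)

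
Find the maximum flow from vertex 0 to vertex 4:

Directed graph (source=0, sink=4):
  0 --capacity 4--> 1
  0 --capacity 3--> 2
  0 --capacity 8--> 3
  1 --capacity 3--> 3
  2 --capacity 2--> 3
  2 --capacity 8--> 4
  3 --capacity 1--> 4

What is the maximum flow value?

Computing max flow:
  Flow on (0->1): 1/4
  Flow on (0->2): 3/3
  Flow on (1->3): 1/3
  Flow on (2->4): 3/8
  Flow on (3->4): 1/1
Maximum flow = 4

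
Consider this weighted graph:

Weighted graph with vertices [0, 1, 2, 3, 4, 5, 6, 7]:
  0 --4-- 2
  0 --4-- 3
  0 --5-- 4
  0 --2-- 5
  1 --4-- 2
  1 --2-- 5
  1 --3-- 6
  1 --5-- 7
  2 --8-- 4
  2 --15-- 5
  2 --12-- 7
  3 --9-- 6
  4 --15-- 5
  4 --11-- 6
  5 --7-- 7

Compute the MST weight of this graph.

Applying Kruskal's algorithm (sort edges by weight, add if no cycle):
  Add (0,5) w=2
  Add (1,5) w=2
  Add (1,6) w=3
  Add (0,2) w=4
  Add (0,3) w=4
  Skip (1,2) w=4 (creates cycle)
  Add (0,4) w=5
  Add (1,7) w=5
  Skip (5,7) w=7 (creates cycle)
  Skip (2,4) w=8 (creates cycle)
  Skip (3,6) w=9 (creates cycle)
  Skip (4,6) w=11 (creates cycle)
  Skip (2,7) w=12 (creates cycle)
  Skip (2,5) w=15 (creates cycle)
  Skip (4,5) w=15 (creates cycle)
MST weight = 25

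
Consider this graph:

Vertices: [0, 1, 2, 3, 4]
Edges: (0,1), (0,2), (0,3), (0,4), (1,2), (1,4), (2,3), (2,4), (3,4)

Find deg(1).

Vertex 1 has neighbors [0, 2, 4], so deg(1) = 3.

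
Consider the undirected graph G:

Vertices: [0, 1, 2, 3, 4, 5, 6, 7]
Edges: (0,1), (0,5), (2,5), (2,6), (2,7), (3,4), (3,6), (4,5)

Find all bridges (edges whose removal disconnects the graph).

A bridge is an edge whose removal increases the number of connected components.
Bridges found: (0,1), (0,5), (2,7)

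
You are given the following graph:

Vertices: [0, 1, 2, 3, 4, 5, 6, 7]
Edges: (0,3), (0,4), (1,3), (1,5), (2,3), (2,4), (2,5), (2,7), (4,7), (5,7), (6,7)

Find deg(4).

Vertex 4 has neighbors [0, 2, 7], so deg(4) = 3.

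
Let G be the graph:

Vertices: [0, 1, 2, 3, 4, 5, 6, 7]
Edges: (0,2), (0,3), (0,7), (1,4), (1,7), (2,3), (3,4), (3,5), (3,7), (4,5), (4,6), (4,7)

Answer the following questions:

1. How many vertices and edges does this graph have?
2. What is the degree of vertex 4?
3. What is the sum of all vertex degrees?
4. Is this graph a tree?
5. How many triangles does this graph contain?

Count: 8 vertices, 12 edges.
Vertex 4 has neighbors [1, 3, 5, 6, 7], degree = 5.
Handshaking lemma: 2 * 12 = 24.
A tree on 8 vertices has 7 edges. This graph has 12 edges (5 extra). Not a tree.
Number of triangles = 5.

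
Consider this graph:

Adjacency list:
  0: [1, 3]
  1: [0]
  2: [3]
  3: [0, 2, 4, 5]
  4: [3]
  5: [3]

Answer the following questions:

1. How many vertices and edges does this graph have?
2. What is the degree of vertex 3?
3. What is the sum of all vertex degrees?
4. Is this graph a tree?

Count: 6 vertices, 5 edges.
Vertex 3 has neighbors [0, 2, 4, 5], degree = 4.
Handshaking lemma: 2 * 5 = 10.
A graph is a tree iff it is connected and has exactly n-1 edges. This graph is connected (all 6 vertices in one component) and has 6-1 = 5 edges. It is a tree.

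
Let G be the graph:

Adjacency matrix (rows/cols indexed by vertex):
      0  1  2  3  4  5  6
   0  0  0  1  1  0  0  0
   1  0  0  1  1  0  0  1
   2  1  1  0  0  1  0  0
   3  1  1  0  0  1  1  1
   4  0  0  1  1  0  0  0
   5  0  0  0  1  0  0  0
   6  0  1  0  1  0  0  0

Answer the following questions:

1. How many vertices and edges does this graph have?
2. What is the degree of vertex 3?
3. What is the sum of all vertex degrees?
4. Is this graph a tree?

Count: 7 vertices, 9 edges.
Vertex 3 has neighbors [0, 1, 4, 5, 6], degree = 5.
Handshaking lemma: 2 * 9 = 18.
A tree on 7 vertices has 6 edges. This graph has 9 edges (3 extra). Not a tree.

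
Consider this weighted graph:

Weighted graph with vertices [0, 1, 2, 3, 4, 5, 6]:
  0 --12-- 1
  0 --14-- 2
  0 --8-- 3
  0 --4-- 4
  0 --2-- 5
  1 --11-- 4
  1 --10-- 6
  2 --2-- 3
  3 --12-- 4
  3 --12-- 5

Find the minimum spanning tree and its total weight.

Applying Kruskal's algorithm (sort edges by weight, add if no cycle):
  Add (0,5) w=2
  Add (2,3) w=2
  Add (0,4) w=4
  Add (0,3) w=8
  Add (1,6) w=10
  Add (1,4) w=11
  Skip (0,1) w=12 (creates cycle)
  Skip (3,5) w=12 (creates cycle)
  Skip (3,4) w=12 (creates cycle)
  Skip (0,2) w=14 (creates cycle)
MST weight = 37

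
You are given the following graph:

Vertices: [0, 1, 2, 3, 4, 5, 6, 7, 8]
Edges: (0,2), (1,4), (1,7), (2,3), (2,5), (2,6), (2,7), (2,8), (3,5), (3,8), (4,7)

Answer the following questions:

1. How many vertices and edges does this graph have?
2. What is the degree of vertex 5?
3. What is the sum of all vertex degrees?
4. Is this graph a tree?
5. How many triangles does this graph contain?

Count: 9 vertices, 11 edges.
Vertex 5 has neighbors [2, 3], degree = 2.
Handshaking lemma: 2 * 11 = 22.
A tree on 9 vertices has 8 edges. This graph has 11 edges (3 extra). Not a tree.
Number of triangles = 3.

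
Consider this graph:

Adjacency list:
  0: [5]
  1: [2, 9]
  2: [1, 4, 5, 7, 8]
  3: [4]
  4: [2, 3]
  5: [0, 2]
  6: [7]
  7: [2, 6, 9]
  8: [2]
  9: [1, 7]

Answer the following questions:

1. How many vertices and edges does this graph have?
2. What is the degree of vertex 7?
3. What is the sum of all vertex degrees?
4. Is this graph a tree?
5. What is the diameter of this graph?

Count: 10 vertices, 10 edges.
Vertex 7 has neighbors [2, 6, 9], degree = 3.
Handshaking lemma: 2 * 10 = 20.
A tree on 10 vertices has 9 edges. This graph has 10 edges (1 extra). Not a tree.
Diameter (longest shortest path) = 4.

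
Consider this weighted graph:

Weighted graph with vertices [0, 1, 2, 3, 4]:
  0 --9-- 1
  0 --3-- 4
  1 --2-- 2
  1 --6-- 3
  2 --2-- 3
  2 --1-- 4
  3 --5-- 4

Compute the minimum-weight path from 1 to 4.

Using Dijkstra's algorithm from vertex 1:
Shortest path: 1 -> 2 -> 4
Total weight: 2 + 1 = 3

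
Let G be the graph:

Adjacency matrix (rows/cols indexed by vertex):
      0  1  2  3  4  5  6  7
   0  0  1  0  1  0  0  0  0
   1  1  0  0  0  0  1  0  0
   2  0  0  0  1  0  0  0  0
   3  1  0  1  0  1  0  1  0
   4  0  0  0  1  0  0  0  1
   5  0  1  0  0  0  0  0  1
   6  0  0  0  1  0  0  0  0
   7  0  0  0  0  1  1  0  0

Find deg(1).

Vertex 1 has neighbors [0, 5], so deg(1) = 2.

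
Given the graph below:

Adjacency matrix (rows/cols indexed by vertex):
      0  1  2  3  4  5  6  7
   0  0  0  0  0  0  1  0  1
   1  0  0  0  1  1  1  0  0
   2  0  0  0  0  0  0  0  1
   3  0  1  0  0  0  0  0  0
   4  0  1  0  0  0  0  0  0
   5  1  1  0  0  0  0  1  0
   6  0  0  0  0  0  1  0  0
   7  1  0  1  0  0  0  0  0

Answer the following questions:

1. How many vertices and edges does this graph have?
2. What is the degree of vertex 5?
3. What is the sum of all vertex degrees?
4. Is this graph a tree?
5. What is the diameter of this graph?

Count: 8 vertices, 7 edges.
Vertex 5 has neighbors [0, 1, 6], degree = 3.
Handshaking lemma: 2 * 7 = 14.
A graph is a tree iff it is connected and has exactly n-1 edges. This graph is connected (all 8 vertices in one component) and has 8-1 = 7 edges. It is a tree.
Diameter (longest shortest path) = 5.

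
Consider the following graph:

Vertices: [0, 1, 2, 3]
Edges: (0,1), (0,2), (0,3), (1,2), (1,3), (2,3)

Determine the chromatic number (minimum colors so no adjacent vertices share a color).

The graph has a maximum clique of size 4 (lower bound on chromatic number).
A valid 4-coloring: {0: 0, 1: 1, 2: 2, 3: 3}.
Chromatic number = 4.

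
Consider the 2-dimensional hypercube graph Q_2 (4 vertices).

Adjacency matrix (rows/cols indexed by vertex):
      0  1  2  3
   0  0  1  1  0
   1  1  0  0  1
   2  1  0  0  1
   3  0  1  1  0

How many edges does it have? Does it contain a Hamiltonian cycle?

Q_2 has 4 * 2 / 2 = 4 edges.
Q_2 (d >= 2) always has a Hamiltonian cycle: a 2-bit cyclic Gray code visits every vertex exactly once and returns to the start.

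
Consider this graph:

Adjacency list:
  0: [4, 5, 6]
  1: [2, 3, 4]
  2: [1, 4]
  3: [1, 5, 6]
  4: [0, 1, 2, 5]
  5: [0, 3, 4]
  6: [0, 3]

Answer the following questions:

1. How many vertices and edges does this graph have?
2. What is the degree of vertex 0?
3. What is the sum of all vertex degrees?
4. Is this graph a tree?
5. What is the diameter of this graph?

Count: 7 vertices, 10 edges.
Vertex 0 has neighbors [4, 5, 6], degree = 3.
Handshaking lemma: 2 * 10 = 20.
A tree on 7 vertices has 6 edges. This graph has 10 edges (4 extra). Not a tree.
Diameter (longest shortest path) = 3.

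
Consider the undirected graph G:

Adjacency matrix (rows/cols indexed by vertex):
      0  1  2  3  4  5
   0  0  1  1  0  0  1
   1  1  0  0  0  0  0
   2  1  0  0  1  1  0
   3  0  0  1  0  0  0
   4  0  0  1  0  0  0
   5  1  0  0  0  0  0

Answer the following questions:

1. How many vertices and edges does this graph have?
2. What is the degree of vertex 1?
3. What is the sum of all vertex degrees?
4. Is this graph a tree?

Count: 6 vertices, 5 edges.
Vertex 1 has neighbors [0], degree = 1.
Handshaking lemma: 2 * 5 = 10.
A graph is a tree iff it is connected and has exactly n-1 edges. This graph is connected (all 6 vertices in one component) and has 6-1 = 5 edges. It is a tree.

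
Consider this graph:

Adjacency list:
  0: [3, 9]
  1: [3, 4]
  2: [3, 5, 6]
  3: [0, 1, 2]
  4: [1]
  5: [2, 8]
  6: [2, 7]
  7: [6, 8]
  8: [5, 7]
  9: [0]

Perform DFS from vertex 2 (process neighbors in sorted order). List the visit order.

DFS from vertex 2 (neighbors processed in ascending order):
Visit order: 2, 3, 0, 9, 1, 4, 5, 8, 7, 6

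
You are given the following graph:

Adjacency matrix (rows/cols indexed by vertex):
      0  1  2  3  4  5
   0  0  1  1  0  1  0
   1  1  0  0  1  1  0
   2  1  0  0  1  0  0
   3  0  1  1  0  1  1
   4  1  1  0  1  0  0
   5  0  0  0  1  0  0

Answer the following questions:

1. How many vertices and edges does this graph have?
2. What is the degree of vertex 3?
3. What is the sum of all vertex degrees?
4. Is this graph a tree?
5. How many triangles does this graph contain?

Count: 6 vertices, 8 edges.
Vertex 3 has neighbors [1, 2, 4, 5], degree = 4.
Handshaking lemma: 2 * 8 = 16.
A tree on 6 vertices has 5 edges. This graph has 8 edges (3 extra). Not a tree.
Number of triangles = 2.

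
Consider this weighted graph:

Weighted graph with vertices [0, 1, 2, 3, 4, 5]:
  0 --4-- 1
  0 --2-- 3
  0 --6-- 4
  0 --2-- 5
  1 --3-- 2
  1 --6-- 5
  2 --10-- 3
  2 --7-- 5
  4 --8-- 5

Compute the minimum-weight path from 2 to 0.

Using Dijkstra's algorithm from vertex 2:
Shortest path: 2 -> 1 -> 0
Total weight: 3 + 4 = 7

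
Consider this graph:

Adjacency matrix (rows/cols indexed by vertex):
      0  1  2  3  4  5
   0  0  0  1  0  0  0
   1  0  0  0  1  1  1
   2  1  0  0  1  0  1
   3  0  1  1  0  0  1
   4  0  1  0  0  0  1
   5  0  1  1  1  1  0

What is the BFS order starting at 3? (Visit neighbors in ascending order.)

BFS from vertex 3 (neighbors processed in ascending order):
Visit order: 3, 1, 2, 5, 4, 0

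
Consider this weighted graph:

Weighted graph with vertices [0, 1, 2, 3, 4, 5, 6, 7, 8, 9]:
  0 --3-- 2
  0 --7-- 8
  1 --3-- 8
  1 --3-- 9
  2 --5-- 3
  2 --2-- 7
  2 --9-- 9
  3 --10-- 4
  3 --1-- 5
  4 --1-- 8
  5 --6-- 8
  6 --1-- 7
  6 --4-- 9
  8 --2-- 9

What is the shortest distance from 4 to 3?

Using Dijkstra's algorithm from vertex 4:
Shortest path: 4 -> 8 -> 5 -> 3
Total weight: 1 + 6 + 1 = 8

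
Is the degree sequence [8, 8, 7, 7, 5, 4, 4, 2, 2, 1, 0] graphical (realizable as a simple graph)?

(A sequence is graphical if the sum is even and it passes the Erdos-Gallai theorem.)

Sum of degrees = 48. Sum is even but fails Erdos-Gallai. The sequence is NOT graphical.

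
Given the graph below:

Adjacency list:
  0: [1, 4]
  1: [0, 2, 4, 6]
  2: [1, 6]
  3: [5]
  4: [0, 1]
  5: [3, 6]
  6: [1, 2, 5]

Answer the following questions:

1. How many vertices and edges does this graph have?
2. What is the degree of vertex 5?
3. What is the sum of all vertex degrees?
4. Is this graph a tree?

Count: 7 vertices, 8 edges.
Vertex 5 has neighbors [3, 6], degree = 2.
Handshaking lemma: 2 * 8 = 16.
A tree on 7 vertices has 6 edges. This graph has 8 edges (2 extra). Not a tree.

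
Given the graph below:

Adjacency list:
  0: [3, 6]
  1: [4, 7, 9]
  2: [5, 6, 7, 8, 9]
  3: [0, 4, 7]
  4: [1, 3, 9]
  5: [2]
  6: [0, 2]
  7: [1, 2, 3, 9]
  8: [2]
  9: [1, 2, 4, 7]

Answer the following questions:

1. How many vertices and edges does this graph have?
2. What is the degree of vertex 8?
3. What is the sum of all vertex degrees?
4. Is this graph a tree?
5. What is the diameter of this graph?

Count: 10 vertices, 14 edges.
Vertex 8 has neighbors [2], degree = 1.
Handshaking lemma: 2 * 14 = 28.
A tree on 10 vertices has 9 edges. This graph has 14 edges (5 extra). Not a tree.
Diameter (longest shortest path) = 3.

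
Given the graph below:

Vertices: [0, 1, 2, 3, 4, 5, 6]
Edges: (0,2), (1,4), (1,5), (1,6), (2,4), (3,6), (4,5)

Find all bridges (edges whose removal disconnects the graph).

A bridge is an edge whose removal increases the number of connected components.
Bridges found: (0,2), (1,6), (2,4), (3,6)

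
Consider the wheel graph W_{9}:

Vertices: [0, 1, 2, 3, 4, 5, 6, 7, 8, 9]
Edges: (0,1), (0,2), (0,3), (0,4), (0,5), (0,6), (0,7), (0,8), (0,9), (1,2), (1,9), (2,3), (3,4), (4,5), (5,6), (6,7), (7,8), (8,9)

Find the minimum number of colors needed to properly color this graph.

W_{9} = C_{9} plus a hub adjacent to every cycle vertex.
The outer cycle needs 3 colors (odd cycle); the hub is adjacent to all of them so needs a fresh color.
Chromatic number = 3 + 1 = 4.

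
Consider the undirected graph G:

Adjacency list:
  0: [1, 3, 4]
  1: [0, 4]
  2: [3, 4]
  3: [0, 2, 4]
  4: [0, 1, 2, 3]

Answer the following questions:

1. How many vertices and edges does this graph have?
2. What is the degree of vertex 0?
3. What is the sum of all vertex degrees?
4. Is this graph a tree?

Count: 5 vertices, 7 edges.
Vertex 0 has neighbors [1, 3, 4], degree = 3.
Handshaking lemma: 2 * 7 = 14.
A tree on 5 vertices has 4 edges. This graph has 7 edges (3 extra). Not a tree.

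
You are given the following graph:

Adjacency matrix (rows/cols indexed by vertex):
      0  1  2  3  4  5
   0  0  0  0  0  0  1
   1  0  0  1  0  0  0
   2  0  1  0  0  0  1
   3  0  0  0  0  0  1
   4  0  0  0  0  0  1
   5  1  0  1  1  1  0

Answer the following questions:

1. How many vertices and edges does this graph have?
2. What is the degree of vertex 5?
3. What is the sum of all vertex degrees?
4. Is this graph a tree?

Count: 6 vertices, 5 edges.
Vertex 5 has neighbors [0, 2, 3, 4], degree = 4.
Handshaking lemma: 2 * 5 = 10.
A graph is a tree iff it is connected and has exactly n-1 edges. This graph is connected (all 6 vertices in one component) and has 6-1 = 5 edges. It is a tree.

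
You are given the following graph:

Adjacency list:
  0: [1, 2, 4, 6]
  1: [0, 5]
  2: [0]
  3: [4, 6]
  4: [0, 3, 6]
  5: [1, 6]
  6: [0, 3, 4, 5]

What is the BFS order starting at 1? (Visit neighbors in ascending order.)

BFS from vertex 1 (neighbors processed in ascending order):
Visit order: 1, 0, 5, 2, 4, 6, 3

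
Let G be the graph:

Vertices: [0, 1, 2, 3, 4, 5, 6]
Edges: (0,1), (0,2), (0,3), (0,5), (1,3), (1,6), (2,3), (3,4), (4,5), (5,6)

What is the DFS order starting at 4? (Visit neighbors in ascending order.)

DFS from vertex 4 (neighbors processed in ascending order):
Visit order: 4, 3, 0, 1, 6, 5, 2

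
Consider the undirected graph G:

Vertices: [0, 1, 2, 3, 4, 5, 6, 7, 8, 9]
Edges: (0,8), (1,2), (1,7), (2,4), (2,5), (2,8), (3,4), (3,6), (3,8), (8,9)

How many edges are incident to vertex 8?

Vertex 8 has neighbors [0, 2, 3, 9], so deg(8) = 4.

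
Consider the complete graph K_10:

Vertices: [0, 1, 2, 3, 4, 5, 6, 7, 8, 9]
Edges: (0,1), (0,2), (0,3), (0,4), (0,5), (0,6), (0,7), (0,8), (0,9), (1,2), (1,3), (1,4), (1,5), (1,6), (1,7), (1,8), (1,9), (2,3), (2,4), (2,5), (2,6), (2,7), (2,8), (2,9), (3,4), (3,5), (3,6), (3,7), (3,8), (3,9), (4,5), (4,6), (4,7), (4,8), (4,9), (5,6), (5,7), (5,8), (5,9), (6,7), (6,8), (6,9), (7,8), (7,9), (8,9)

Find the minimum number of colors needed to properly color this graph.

In K_10, every vertex is adjacent to every other vertex.
Each vertex needs a unique color.
Chromatic number = 10.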